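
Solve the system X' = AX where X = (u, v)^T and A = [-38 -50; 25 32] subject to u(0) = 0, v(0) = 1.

u(t) = -10e^(-3t)sin(5t), v(t) = 7e^(-3t)sin(5t) + e^(-3t)cos(5t)

Coefficient matrix A = [[-38, -50], [25, 32]].
Characteristic polynomial det(A - λI) = λ^2 + 6λ + 34 = 0.
Eigenvalues λ = -3 ± 5i (complex conjugate pair).
For λ=-3+5i: an eigenvector is (-3,2) - i(1,-1) = (-3 - i, 2 + i).
A real fundamental pair from Re and Im of e^((-3+5i)t)v: X_1 = e^(-3t)(cos(5t)·(-3,2) + sin(5t)·(1,-1)), X_2 = e^(-3t)(sin(5t)·(-3,2) - cos(5t)·(1,-1)).
General solution: C_1X_1 + C_2X_2.
Applying u(0)=0, v(0)=1 gives C_1=-1, C_2=3.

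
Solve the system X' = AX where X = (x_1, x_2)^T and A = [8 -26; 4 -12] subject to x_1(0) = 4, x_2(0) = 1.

Coefficient matrix A = [[8, -26], [4, -12]].
Characteristic polynomial det(A - λI) = λ^2 + 4λ + 8 = 0.
Eigenvalues λ = -2 ± 2i (complex conjugate pair).
For λ=-2+2i: an eigenvector is (3,1) - i(2,1) = (3 - 2i, 1 - i).
A real fundamental pair from Re and Im of e^((-2+2i)t)v: X_1 = e^(-2t)(cos(2t)·(3,1) + sin(2t)·(2,1)), X_2 = e^(-2t)(sin(2t)·(3,1) - cos(2t)·(2,1)).
General solution: C_1X_1 + C_2X_2.
Applying x_1(0)=4, x_2(0)=1 gives C_1=2, C_2=1.

x_1(t) = 7e^(-2t)sin(2t) + 4e^(-2t)cos(2t), x_2(t) = 3e^(-2t)sin(2t) + e^(-2t)cos(2t)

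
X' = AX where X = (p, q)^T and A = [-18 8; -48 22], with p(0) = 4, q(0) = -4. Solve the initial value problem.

p(t) = -12e^(6t) + 16e^(-2t), q(t) = -36e^(6t) + 32e^(-2t)

Coefficient matrix A = [[-18, 8], [-48, 22]].
Characteristic polynomial det(A - λI) = λ^2 - 4λ - 12 = 0.
Eigenvalues λ = -2, 6.
For λ=-2: (A-λI) row 1 is [-16, 8], so an eigenvector is (1, 2).
For λ=6: (A-λI) row 1 is [-24, 8], so an eigenvector is (1, 3).
General solution: K_1e^(-2t)(1,2) + K_2e^(6t)(1,3).
Applying p(0)=4, q(0)=-4 gives K_1=16, K_2=-12.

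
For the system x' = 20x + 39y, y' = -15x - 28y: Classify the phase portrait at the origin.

A = [[20,39],[-15,-28]]; det(A-λI) = λ^2 + 8λ + 25.
λ = -4 ± 3i: negative real part.

stable spiral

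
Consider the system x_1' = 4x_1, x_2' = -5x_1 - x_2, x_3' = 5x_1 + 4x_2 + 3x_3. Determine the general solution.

Coefficient matrix A = [[4, 0, 0], [-5, -1, 0], [5, 4, 3]].
det(A - λI) = 0 gives eigenvalues λ = -1, 4, 3.
For λ=-1: eigenvector (0,1,-1).
For λ=4: eigenvector (1,-1,1).
For λ=3: eigenvector (0,0,1).
General solution: C_1e^(-t)(0,1,-1) + C_2e^(4t)(1,-1,1) + C_3e^(3t)(0,0,1).

x_1(t) = C_2e^(4t), x_2(t) = C_1e^(-t) - C_2e^(4t), x_3(t) = -C_1e^(-t) + C_2e^(4t) + C_3e^(3t)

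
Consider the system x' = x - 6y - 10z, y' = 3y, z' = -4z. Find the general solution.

x(t) = 2c_1e^(-4t) - 3c_2e^(3t) + c_3e^(t), y(t) = c_2e^(3t), z(t) = c_1e^(-4t)

Coefficient matrix A = [[1, -6, -10], [0, 3, 0], [0, 0, -4]].
det(A - λI) = 0 gives eigenvalues λ = -4, 3, 1.
For λ=-4: eigenvector (2,0,1).
For λ=3: eigenvector (-3,1,0).
For λ=1: eigenvector (1,0,0).
General solution: c_1e^(-4t)(2,0,1) + c_2e^(3t)(-3,1,0) + c_3e^(t)(1,0,0).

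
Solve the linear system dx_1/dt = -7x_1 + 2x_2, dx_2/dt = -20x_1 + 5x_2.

Coefficient matrix A = [[-7, 2], [-20, 5]].
Characteristic polynomial det(A - λI) = λ^2 + 2λ + 5 = 0.
Eigenvalues λ = -1 ± 2i (complex conjugate pair).
For λ=-1+2i: an eigenvector is (0,-1) - i(-1,-3) = (0 + i, -1 + 3i).
A real fundamental pair from Re and Im of e^((-1+2i)t)v: X_1 = e^(-t)(cos(2t)·(0,-1) + sin(2t)·(-1,-3)), X_2 = e^(-t)(sin(2t)·(0,-1) - cos(2t)·(-1,-3)).
General solution: K_1X_1 + K_2X_2.

x_1(t) = -K_1e^(-t)sin(2t) + K_2e^(-t)cos(2t), x_2(t) = -3K_1e^(-t)sin(2t) - K_1e^(-t)cos(2t) - K_2e^(-t)sin(2t) + 3K_2e^(-t)cos(2t)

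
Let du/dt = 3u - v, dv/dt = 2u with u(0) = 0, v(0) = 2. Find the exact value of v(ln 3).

-6

A = [[3,-1],[2,0]]; eigenvalues λ = 2, 1.
Eigenvectors: (-1,-1) for λ=2, (1,2) for λ=1.
From the initial condition, c_1 = 2, c_2 = 2.
v(ln 3) = (2)(3^2)(-1) + (2)(3^1)(2) = -6.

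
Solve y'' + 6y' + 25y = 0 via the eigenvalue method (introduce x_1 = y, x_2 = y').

Let x_1 = y, x_2 = y'. Then x_1' = x_2 and x_2' = -25x_1 - 6x_2.
A = [[0,1],[-25,-6]]; det(A-λI) = λ^2 + 6λ + 25.
Eigenvalues λ = -3 ± 4i.

y(t) = c_1e^(-3t)cos(4t) + c_2e^(-3t)sin(4t)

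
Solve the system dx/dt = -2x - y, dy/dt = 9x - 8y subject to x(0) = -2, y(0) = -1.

x(t) = -5te^(-5t) - 2e^(-5t), y(t) = -15te^(-5t) - e^(-5t)

Coefficient matrix A = [[-2, -1], [9, -8]].
Characteristic polynomial det(A - λI) = λ^2 + 10λ + 25 = 0.
Single eigenvalue λ = -5 with algebraic multiplicity 2.
Eigenvector v = (-1,-3); generalized eigenvector w with (A-λI)w=v is (-1,-2).
General solution: e^(-5t)[C_1·v + C_2·(t·v + w)].
Applying x(0)=-2, y(0)=-1 gives C_1=-3, C_2=5.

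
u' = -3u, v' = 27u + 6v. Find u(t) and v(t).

Coefficient matrix A = [[-3, 0], [27, 6]].
Characteristic polynomial det(A - λI) = λ^2 - 3λ - 18 = 0.
Eigenvalues λ = 6, -3.
For λ=6: (A-λI) row 1 is [-9, 0], so an eigenvector is (0, 1).
For λ=-3: (A-λI) row 2 is [27, 9], so an eigenvector is (1, -3).
General solution: K_1e^(6t)(0,1) + K_2e^(-3t)(1,-3).

u(t) = K_2e^(-3t), v(t) = K_1e^(6t) - 3K_2e^(-3t)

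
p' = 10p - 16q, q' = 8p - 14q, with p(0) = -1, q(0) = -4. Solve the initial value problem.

Coefficient matrix A = [[10, -16], [8, -14]].
Characteristic polynomial det(A - λI) = λ^2 + 4λ - 12 = 0.
Eigenvalues λ = 2, -6.
For λ=2: (A-λI) row 1 is [8, -16], so an eigenvector is (-2, -1).
For λ=-6: (A-λI) row 1 is [16, -16], so an eigenvector is (-1, -1).
General solution: K_1e^(2t)(-2,-1) + K_2e^(-6t)(-1,-1).
Applying p(0)=-1, q(0)=-4 gives K_1=-3, K_2=7.

p(t) = 6e^(2t) - 7e^(-6t), q(t) = 3e^(2t) - 7e^(-6t)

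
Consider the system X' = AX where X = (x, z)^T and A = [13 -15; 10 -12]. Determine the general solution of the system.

Coefficient matrix A = [[13, -15], [10, -12]].
Characteristic polynomial det(A - λI) = λ^2 - λ - 6 = 0.
Eigenvalues λ = -2, 3.
For λ=-2: (A-λI) row 1 is [15, -15], so an eigenvector is (-1, -1).
For λ=3: (A-λI) row 1 is [10, -15], so an eigenvector is (-3, -2).
General solution: c_1e^(-2t)(-1,-1) + c_2e^(3t)(-3,-2).

x(t) = -c_1e^(-2t) - 3c_2e^(3t), z(t) = -c_1e^(-2t) - 2c_2e^(3t)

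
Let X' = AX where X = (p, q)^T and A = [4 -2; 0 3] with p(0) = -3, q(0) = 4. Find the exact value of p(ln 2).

A = [[4,-2],[0,3]]; eigenvalues λ = 4, 3.
Eigenvectors: (-1,0) for λ=4, (-2,-1) for λ=3.
From the initial condition, c_1 = 11, c_2 = -4.
p(ln 2) = (11)(2^4)(-1) + (-4)(2^3)(-2) = -112.

-112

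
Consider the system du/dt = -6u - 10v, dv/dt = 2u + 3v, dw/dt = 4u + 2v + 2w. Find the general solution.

u(t) = 5K_1e^(-2t) - 2K_2e^(-t), v(t) = -2K_1e^(-2t) + K_2e^(-t), w(t) = -4K_1e^(-2t) + 2K_2e^(-t) + K_3e^(2t)

Coefficient matrix A = [[-6, -10, 0], [2, 3, 0], [4, 2, 2]].
det(A - λI) = 0 gives eigenvalues λ = -2, -1, 2.
For λ=-2: eigenvector (5,-2,-4).
For λ=-1: eigenvector (-2,1,2).
For λ=2: eigenvector (0,0,1).
General solution: K_1e^(-2t)(5,-2,-4) + K_2e^(-t)(-2,1,2) + K_3e^(2t)(0,0,1).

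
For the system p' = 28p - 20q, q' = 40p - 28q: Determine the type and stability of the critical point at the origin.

A = [[28,-20],[40,-28]]; det(A-λI) = λ^2 + 16.
λ = 0 ± 4i: zero real part.

center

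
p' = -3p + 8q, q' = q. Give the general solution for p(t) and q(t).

Coefficient matrix A = [[-3, 8], [0, 1]].
Characteristic polynomial det(A - λI) = λ^2 + 2λ - 3 = 0.
Eigenvalues λ = 1, -3.
For λ=1: (A-λI) row 1 is [-4, 8], so an eigenvector is (2, 1).
For λ=-3: (A-λI) row 1 is [0, 8], so an eigenvector is (1, 0).
General solution: C_1e^(t)(2,1) + C_2e^(-3t)(1,0).

p(t) = 2C_1e^(t) + C_2e^(-3t), q(t) = C_1e^(t)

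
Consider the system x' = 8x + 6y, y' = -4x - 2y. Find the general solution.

Coefficient matrix A = [[8, 6], [-4, -2]].
Characteristic polynomial det(A - λI) = λ^2 - 6λ + 8 = 0.
Eigenvalues λ = 2, 4.
For λ=2: (A-λI) row 1 is [6, 6], so an eigenvector is (-1, 1).
For λ=4: (A-λI) row 1 is [4, 6], so an eigenvector is (3, -2).
General solution: C_1e^(2t)(-1,1) + C_2e^(4t)(3,-2).

x(t) = -C_1e^(2t) + 3C_2e^(4t), y(t) = C_1e^(2t) - 2C_2e^(4t)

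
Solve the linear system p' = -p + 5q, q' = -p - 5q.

Coefficient matrix A = [[-1, 5], [-1, -5]].
Characteristic polynomial det(A - λI) = λ^2 + 6λ + 10 = 0.
Eigenvalues λ = -3 ± i (complex conjugate pair).
For λ=-3+i: an eigenvector is (2,-1) - i(-1,0) = (2 + i, -1).
A real fundamental pair from Re and Im of e^((-3+i)t)v: X_1 = e^(-3t)(cos(t)·(2,-1) + sin(t)·(-1,0)), X_2 = e^(-3t)(sin(t)·(2,-1) - cos(t)·(-1,0)).
General solution: K_1X_1 + K_2X_2.

p(t) = -K_1e^(-3t)sin(t) + 2K_1e^(-3t)cos(t) + 2K_2e^(-3t)sin(t) + K_2e^(-3t)cos(t), q(t) = -K_1e^(-3t)cos(t) - K_2e^(-3t)sin(t)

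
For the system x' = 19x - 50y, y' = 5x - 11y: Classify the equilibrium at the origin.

A = [[19,-50],[5,-11]]; det(A-λI) = λ^2 - 8λ + 41.
λ = 4 ± 5i: positive real part.

unstable spiral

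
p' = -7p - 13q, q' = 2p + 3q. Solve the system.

p(t) = -3c_1e^(-2t)sin(t) - 2c_1e^(-2t)cos(t) - 2c_2e^(-2t)sin(t) + 3c_2e^(-2t)cos(t), q(t) = c_1e^(-2t)sin(t) + c_1e^(-2t)cos(t) + c_2e^(-2t)sin(t) - c_2e^(-2t)cos(t)

Coefficient matrix A = [[-7, -13], [2, 3]].
Characteristic polynomial det(A - λI) = λ^2 + 4λ + 5 = 0.
Eigenvalues λ = -2 ± i (complex conjugate pair).
For λ=-2+i: an eigenvector is (-2,1) - i(-3,1) = (-2 + 3i, 1 - i).
A real fundamental pair from Re and Im of e^((-2+i)t)v: X_1 = e^(-2t)(cos(t)·(-2,1) + sin(t)·(-3,1)), X_2 = e^(-2t)(sin(t)·(-2,1) - cos(t)·(-3,1)).
General solution: c_1X_1 + c_2X_2.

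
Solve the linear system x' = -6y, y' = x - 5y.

x(t) = 3c_1e^(-2t) + 2c_2e^(-3t), y(t) = c_1e^(-2t) + c_2e^(-3t)

Coefficient matrix A = [[0, -6], [1, -5]].
Characteristic polynomial det(A - λI) = λ^2 + 5λ + 6 = 0.
Eigenvalues λ = -2, -3.
For λ=-2: (A-λI) row 1 is [2, -6], so an eigenvector is (3, 1).
For λ=-3: (A-λI) row 1 is [3, -6], so an eigenvector is (2, 1).
General solution: c_1e^(-2t)(3,1) + c_2e^(-3t)(2,1).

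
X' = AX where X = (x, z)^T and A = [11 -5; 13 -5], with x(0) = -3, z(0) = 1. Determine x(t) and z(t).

x(t) = -29e^(3t)sin(t) - 3e^(3t)cos(t), z(t) = -47e^(3t)sin(t) + e^(3t)cos(t)

Coefficient matrix A = [[11, -5], [13, -5]].
Characteristic polynomial det(A - λI) = λ^2 - 6λ + 10 = 0.
Eigenvalues λ = 3 ± i (complex conjugate pair).
For λ=3+i: an eigenvector is (2,3) - i(1,2) = (2 - i, 3 - 2i).
A real fundamental pair from Re and Im of e^((3+i)t)v: X_1 = e^(3t)(cos(t)·(2,3) + sin(t)·(1,2)), X_2 = e^(3t)(sin(t)·(2,3) - cos(t)·(1,2)).
General solution: K_1X_1 + K_2X_2.
Applying x(0)=-3, z(0)=1 gives K_1=-7, K_2=-11.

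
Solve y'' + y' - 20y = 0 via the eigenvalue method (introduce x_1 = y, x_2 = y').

y(t) = C_1e^(-5t) + C_2e^(4t)

Let x_1 = y, x_2 = y'. Then x_1' = x_2 and x_2' = 20x_1 - x_2.
A = [[0,1],[20,-1]]; det(A-λI) = λ^2 + λ - 20.
Eigenvalues λ = -5, 4 with eigenvectors (1,-5), (1,4).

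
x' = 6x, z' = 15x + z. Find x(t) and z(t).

Coefficient matrix A = [[6, 0], [15, 1]].
Characteristic polynomial det(A - λI) = λ^2 - 7λ + 6 = 0.
Eigenvalues λ = 6, 1.
For λ=6: (A-λI) row 2 is [15, -5], so an eigenvector is (-1, -3).
For λ=1: (A-λI) row 1 is [5, 0], so an eigenvector is (0, -1).
General solution: C_1e^(6t)(-1,-3) + C_2e^(t)(0,-1).

x(t) = -C_1e^(6t), z(t) = -3C_1e^(6t) - C_2e^(t)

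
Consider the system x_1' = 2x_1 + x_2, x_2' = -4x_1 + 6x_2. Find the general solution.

x_1(t) = -c_1e^(4t) - c_2te^(4t) + c_2e^(4t), x_2(t) = -2c_1e^(4t) - 2c_2te^(4t) + c_2e^(4t)

Coefficient matrix A = [[2, 1], [-4, 6]].
Characteristic polynomial det(A - λI) = λ^2 - 8λ + 16 = 0.
Single eigenvalue λ = 4 with algebraic multiplicity 2.
Eigenvector v = (-1,-2); generalized eigenvector w with (A-λI)w=v is (1,1).
General solution: e^(4t)[c_1·v + c_2·(t·v + w)].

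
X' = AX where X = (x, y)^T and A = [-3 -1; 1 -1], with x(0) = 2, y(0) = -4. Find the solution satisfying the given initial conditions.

x(t) = 2te^(-2t) + 2e^(-2t), y(t) = -2te^(-2t) - 4e^(-2t)

Coefficient matrix A = [[-3, -1], [1, -1]].
Characteristic polynomial det(A - λI) = λ^2 + 4λ + 4 = 0.
Single eigenvalue λ = -2 with algebraic multiplicity 2.
Eigenvector v = (-1,1); generalized eigenvector w with (A-λI)w=v is (-2,3).
General solution: e^(-2t)[c_1·v + c_2·(t·v + w)].
Applying x(0)=2, y(0)=-4 gives c_1=2, c_2=-2.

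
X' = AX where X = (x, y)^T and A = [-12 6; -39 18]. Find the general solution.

Coefficient matrix A = [[-12, 6], [-39, 18]].
Characteristic polynomial det(A - λI) = λ^2 - 6λ + 18 = 0.
Eigenvalues λ = 3 ± 3i (complex conjugate pair).
For λ=3+3i: an eigenvector is (-1,-2) - i(1,3) = (-1 - i, -2 - 3i).
A real fundamental pair from Re and Im of e^((3+3i)t)v: X_1 = e^(3t)(cos(3t)·(-1,-2) + sin(3t)·(1,3)), X_2 = e^(3t)(sin(3t)·(-1,-2) - cos(3t)·(1,3)).
General solution: C_1X_1 + C_2X_2.

x(t) = C_1e^(3t)sin(3t) - C_1e^(3t)cos(3t) - C_2e^(3t)sin(3t) - C_2e^(3t)cos(3t), y(t) = 3C_1e^(3t)sin(3t) - 2C_1e^(3t)cos(3t) - 2C_2e^(3t)sin(3t) - 3C_2e^(3t)cos(3t)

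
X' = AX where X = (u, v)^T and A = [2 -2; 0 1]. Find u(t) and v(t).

Coefficient matrix A = [[2, -2], [0, 1]].
Characteristic polynomial det(A - λI) = λ^2 - 3λ + 2 = 0.
Eigenvalues λ = 2, 1.
For λ=2: (A-λI) row 1 is [0, -2], so an eigenvector is (1, 0).
For λ=1: (A-λI) row 1 is [1, -2], so an eigenvector is (-2, -1).
General solution: K_1e^(2t)(1,0) + K_2e^(t)(-2,-1).

u(t) = K_1e^(2t) - 2K_2e^(t), v(t) = -K_2e^(t)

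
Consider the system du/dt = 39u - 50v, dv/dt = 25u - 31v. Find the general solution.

u(t) = -3K_1e^(4t)sin(5t) + K_1e^(4t)cos(5t) + K_2e^(4t)sin(5t) + 3K_2e^(4t)cos(5t), v(t) = -2K_1e^(4t)sin(5t) + K_1e^(4t)cos(5t) + K_2e^(4t)sin(5t) + 2K_2e^(4t)cos(5t)

Coefficient matrix A = [[39, -50], [25, -31]].
Characteristic polynomial det(A - λI) = λ^2 - 8λ + 41 = 0.
Eigenvalues λ = 4 ± 5i (complex conjugate pair).
For λ=4+5i: an eigenvector is (1,1) - i(-3,-2) = (1 + 3i, 1 + 2i).
A real fundamental pair from Re and Im of e^((4+5i)t)v: X_1 = e^(4t)(cos(5t)·(1,1) + sin(5t)·(-3,-2)), X_2 = e^(4t)(sin(5t)·(1,1) - cos(5t)·(-3,-2)).
General solution: K_1X_1 + K_2X_2.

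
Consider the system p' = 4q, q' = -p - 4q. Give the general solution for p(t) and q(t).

p(t) = -2C_1e^(-2t) - 2C_2te^(-2t) + 3C_2e^(-2t), q(t) = C_1e^(-2t) + C_2te^(-2t) - 2C_2e^(-2t)

Coefficient matrix A = [[0, 4], [-1, -4]].
Characteristic polynomial det(A - λI) = λ^2 + 4λ + 4 = 0.
Single eigenvalue λ = -2 with algebraic multiplicity 2.
Eigenvector v = (-2,1); generalized eigenvector w with (A-λI)w=v is (3,-2).
General solution: e^(-2t)[C_1·v + C_2·(t·v + w)].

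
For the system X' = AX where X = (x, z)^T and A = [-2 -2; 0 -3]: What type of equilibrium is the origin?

stable node

A = [[-2,-2],[0,-3]]; det(A-λI) = λ^2 + 5λ + 6.
λ = -3, -2: both negative.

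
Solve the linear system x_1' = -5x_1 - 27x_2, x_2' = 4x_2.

Coefficient matrix A = [[-5, -27], [0, 4]].
Characteristic polynomial det(A - λI) = λ^2 + λ - 20 = 0.
Eigenvalues λ = -5, 4.
For λ=-5: (A-λI) row 1 is [0, -27], so an eigenvector is (-1, 0).
For λ=4: (A-λI) row 1 is [-9, -27], so an eigenvector is (-3, 1).
General solution: K_1e^(-5t)(-1,0) + K_2e^(4t)(-3,1).

x_1(t) = -K_1e^(-5t) - 3K_2e^(4t), x_2(t) = K_2e^(4t)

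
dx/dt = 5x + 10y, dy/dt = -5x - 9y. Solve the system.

x(t) = -c_1e^(-2t)sin(t) - 3c_1e^(-2t)cos(t) - 3c_2e^(-2t)sin(t) + c_2e^(-2t)cos(t), y(t) = c_1e^(-2t)sin(t) + 2c_1e^(-2t)cos(t) + 2c_2e^(-2t)sin(t) - c_2e^(-2t)cos(t)

Coefficient matrix A = [[5, 10], [-5, -9]].
Characteristic polynomial det(A - λI) = λ^2 + 4λ + 5 = 0.
Eigenvalues λ = -2 ± i (complex conjugate pair).
For λ=-2+i: an eigenvector is (-3,2) - i(-1,1) = (-3 + i, 2 - i).
A real fundamental pair from Re and Im of e^((-2+i)t)v: X_1 = e^(-2t)(cos(t)·(-3,2) + sin(t)·(-1,1)), X_2 = e^(-2t)(sin(t)·(-3,2) - cos(t)·(-1,1)).
General solution: c_1X_1 + c_2X_2.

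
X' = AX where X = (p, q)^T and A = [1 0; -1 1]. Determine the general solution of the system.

p(t) = c_2e^(t), q(t) = -c_1e^(t) - c_2te^(t) - 2c_2e^(t)

Coefficient matrix A = [[1, 0], [-1, 1]].
Characteristic polynomial det(A - λI) = λ^2 - 2λ + 1 = 0.
Single eigenvalue λ = 1 with algebraic multiplicity 2.
Eigenvector v = (0,-1); generalized eigenvector w with (A-λI)w=v is (1,-2).
General solution: e^(t)[c_1·v + c_2·(t·v + w)].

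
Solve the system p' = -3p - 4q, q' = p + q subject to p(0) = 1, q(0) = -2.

p(t) = 6te^(-t) + e^(-t), q(t) = -3te^(-t) - 2e^(-t)

Coefficient matrix A = [[-3, -4], [1, 1]].
Characteristic polynomial det(A - λI) = λ^2 + 2λ + 1 = 0.
Single eigenvalue λ = -1 with algebraic multiplicity 2.
Eigenvector v = (2,-1); generalized eigenvector w with (A-λI)w=v is (-1,0).
General solution: e^(-t)[C_1·v + C_2·(t·v + w)].
Applying p(0)=1, q(0)=-2 gives C_1=2, C_2=3.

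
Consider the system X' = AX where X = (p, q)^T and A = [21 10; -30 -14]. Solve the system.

Coefficient matrix A = [[21, 10], [-30, -14]].
Characteristic polynomial det(A - λI) = λ^2 - 7λ + 6 = 0.
Eigenvalues λ = 1, 6.
For λ=1: (A-λI) row 1 is [20, 10], so an eigenvector is (1, -2).
For λ=6: (A-λI) row 1 is [15, 10], so an eigenvector is (2, -3).
General solution: c_1e^(t)(1,-2) + c_2e^(6t)(2,-3).

p(t) = c_1e^(t) + 2c_2e^(6t), q(t) = -2c_1e^(t) - 3c_2e^(6t)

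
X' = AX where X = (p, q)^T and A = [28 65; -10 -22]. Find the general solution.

p(t) = -2C_1e^(3t)sin(5t) - 3C_1e^(3t)cos(5t) - 3C_2e^(3t)sin(5t) + 2C_2e^(3t)cos(5t), q(t) = C_1e^(3t)sin(5t) + C_1e^(3t)cos(5t) + C_2e^(3t)sin(5t) - C_2e^(3t)cos(5t)

Coefficient matrix A = [[28, 65], [-10, -22]].
Characteristic polynomial det(A - λI) = λ^2 - 6λ + 34 = 0.
Eigenvalues λ = 3 ± 5i (complex conjugate pair).
For λ=3+5i: an eigenvector is (-3,1) - i(-2,1) = (-3 + 2i, 1 - i).
A real fundamental pair from Re and Im of e^((3+5i)t)v: X_1 = e^(3t)(cos(5t)·(-3,1) + sin(5t)·(-2,1)), X_2 = e^(3t)(sin(5t)·(-3,1) - cos(5t)·(-2,1)).
General solution: C_1X_1 + C_2X_2.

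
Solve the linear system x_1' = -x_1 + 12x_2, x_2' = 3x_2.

x_1(t) = -c_1e^(-t) - 3c_2e^(3t), x_2(t) = -c_2e^(3t)

Coefficient matrix A = [[-1, 12], [0, 3]].
Characteristic polynomial det(A - λI) = λ^2 - 2λ - 3 = 0.
Eigenvalues λ = -1, 3.
For λ=-1: (A-λI) row 1 is [0, 12], so an eigenvector is (-1, 0).
For λ=3: (A-λI) row 1 is [-4, 12], so an eigenvector is (-3, -1).
General solution: c_1e^(-t)(-1,0) + c_2e^(3t)(-3,-1).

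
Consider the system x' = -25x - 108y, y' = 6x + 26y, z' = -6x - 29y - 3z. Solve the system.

Coefficient matrix A = [[-25, -108, 0], [6, 26, 0], [-6, -29, -3]].
det(A - λI) = 0 gives eigenvalues λ = -1, -3, 2.
For λ=-1: eigenvector (9,-2,2).
For λ=-3: eigenvector (0,0,1).
For λ=2: eigenvector (-4,1,-1).
General solution: K_1e^(-t)(9,-2,2) + K_2e^(-3t)(0,0,1) + K_3e^(2t)(-4,1,-1).

x(t) = 9K_1e^(-t) - 4K_3e^(2t), y(t) = -2K_1e^(-t) + K_3e^(2t), z(t) = 2K_1e^(-t) + K_2e^(-3t) - K_3e^(2t)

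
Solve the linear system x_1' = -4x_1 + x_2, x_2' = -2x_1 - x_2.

Coefficient matrix A = [[-4, 1], [-2, -1]].
Characteristic polynomial det(A - λI) = λ^2 + 5λ + 6 = 0.
Eigenvalues λ = -3, -2.
For λ=-3: (A-λI) row 1 is [-1, 1], so an eigenvector is (-1, -1).
For λ=-2: (A-λI) row 1 is [-2, 1], so an eigenvector is (-1, -2).
General solution: K_1e^(-3t)(-1,-1) + K_2e^(-2t)(-1,-2).

x_1(t) = -K_1e^(-3t) - K_2e^(-2t), x_2(t) = -K_1e^(-3t) - 2K_2e^(-2t)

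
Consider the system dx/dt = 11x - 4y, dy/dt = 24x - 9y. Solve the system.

x(t) = -C_1e^(-t) - C_2e^(3t), y(t) = -3C_1e^(-t) - 2C_2e^(3t)

Coefficient matrix A = [[11, -4], [24, -9]].
Characteristic polynomial det(A - λI) = λ^2 - 2λ - 3 = 0.
Eigenvalues λ = -1, 3.
For λ=-1: (A-λI) row 1 is [12, -4], so an eigenvector is (-1, -3).
For λ=3: (A-λI) row 1 is [8, -4], so an eigenvector is (-1, -2).
General solution: C_1e^(-t)(-1,-3) + C_2e^(3t)(-1,-2).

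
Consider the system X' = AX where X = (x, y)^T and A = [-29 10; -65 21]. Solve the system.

x(t) = -c_1e^(-4t)sin(5t) - c_1e^(-4t)cos(5t) - c_2e^(-4t)sin(5t) + c_2e^(-4t)cos(5t), y(t) = -2c_1e^(-4t)sin(5t) - 3c_1e^(-4t)cos(5t) - 3c_2e^(-4t)sin(5t) + 2c_2e^(-4t)cos(5t)

Coefficient matrix A = [[-29, 10], [-65, 21]].
Characteristic polynomial det(A - λI) = λ^2 + 8λ + 41 = 0.
Eigenvalues λ = -4 ± 5i (complex conjugate pair).
For λ=-4+5i: an eigenvector is (-1,-3) - i(-1,-2) = (-1 + i, -3 + 2i).
A real fundamental pair from Re and Im of e^((-4+5i)t)v: X_1 = e^(-4t)(cos(5t)·(-1,-3) + sin(5t)·(-1,-2)), X_2 = e^(-4t)(sin(5t)·(-1,-3) - cos(5t)·(-1,-2)).
General solution: c_1X_1 + c_2X_2.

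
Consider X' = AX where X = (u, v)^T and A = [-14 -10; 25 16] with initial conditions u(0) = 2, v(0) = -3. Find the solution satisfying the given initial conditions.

Coefficient matrix A = [[-14, -10], [25, 16]].
Characteristic polynomial det(A - λI) = λ^2 - 2λ + 26 = 0.
Eigenvalues λ = 1 ± 5i (complex conjugate pair).
For λ=1+5i: an eigenvector is (-1,1) - i(1,-2) = (-1 - i, 1 + 2i).
A real fundamental pair from Re and Im of e^((1+5i)t)v: X_1 = e^(t)(cos(5t)·(-1,1) + sin(5t)·(1,-2)), X_2 = e^(t)(sin(5t)·(-1,1) - cos(5t)·(1,-2)).
General solution: K_1X_1 + K_2X_2.
Applying u(0)=2, v(0)=-3 gives K_1=-1, K_2=-1.

u(t) = 2e^(t)cos(5t), v(t) = e^(t)sin(5t) - 3e^(t)cos(5t)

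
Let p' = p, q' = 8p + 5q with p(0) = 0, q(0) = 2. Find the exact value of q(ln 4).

A = [[1,0],[8,5]]; eigenvalues λ = 1, 5.
Eigenvectors: (-1,2) for λ=1, (0,-1) for λ=5.
From the initial condition, c_1 = 0, c_2 = -2.
q(ln 4) = (0)(4^1)(2) + (-2)(4^5)(-1) = 2048.

2048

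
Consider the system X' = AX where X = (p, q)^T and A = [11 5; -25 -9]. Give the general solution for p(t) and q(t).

Coefficient matrix A = [[11, 5], [-25, -9]].
Characteristic polynomial det(A - λI) = λ^2 - 2λ + 26 = 0.
Eigenvalues λ = 1 ± 5i (complex conjugate pair).
For λ=1+5i: an eigenvector is (1,-2) - i(0,-1) = (1, -2 + i).
A real fundamental pair from Re and Im of e^((1+5i)t)v: X_1 = e^(t)(cos(5t)·(1,-2) + sin(5t)·(0,-1)), X_2 = e^(t)(sin(5t)·(1,-2) - cos(5t)·(0,-1)).
General solution: C_1X_1 + C_2X_2.

p(t) = C_1e^(t)cos(5t) + C_2e^(t)sin(5t), q(t) = -C_1e^(t)sin(5t) - 2C_1e^(t)cos(5t) - 2C_2e^(t)sin(5t) + C_2e^(t)cos(5t)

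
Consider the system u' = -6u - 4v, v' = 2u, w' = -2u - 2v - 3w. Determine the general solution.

u(t) = 2c_1e^(-4t) - c_3e^(-2t), v(t) = -c_1e^(-4t) + c_3e^(-2t), w(t) = 2c_1e^(-4t) + c_2e^(-3t)

Coefficient matrix A = [[-6, -4, 0], [2, 0, 0], [-2, -2, -3]].
det(A - λI) = 0 gives eigenvalues λ = -4, -3, -2.
For λ=-4: eigenvector (2,-1,2).
For λ=-3: eigenvector (0,0,1).
For λ=-2: eigenvector (-1,1,0).
General solution: c_1e^(-4t)(2,-1,2) + c_2e^(-3t)(0,0,1) + c_3e^(-2t)(-1,1,0).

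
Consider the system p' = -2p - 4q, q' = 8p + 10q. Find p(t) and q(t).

p(t) = -K_1e^(2t) + K_2e^(6t), q(t) = K_1e^(2t) - 2K_2e^(6t)

Coefficient matrix A = [[-2, -4], [8, 10]].
Characteristic polynomial det(A - λI) = λ^2 - 8λ + 12 = 0.
Eigenvalues λ = 2, 6.
For λ=2: (A-λI) row 1 is [-4, -4], so an eigenvector is (-1, 1).
For λ=6: (A-λI) row 1 is [-8, -4], so an eigenvector is (1, -2).
General solution: K_1e^(2t)(-1,1) + K_2e^(6t)(1,-2).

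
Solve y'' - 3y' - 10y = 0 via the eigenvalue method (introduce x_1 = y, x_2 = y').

Let x_1 = y, x_2 = y'. Then x_1' = x_2 and x_2' = 10x_1 + 3x_2.
A = [[0,1],[10,3]]; det(A-λI) = λ^2 - 3λ - 10.
Eigenvalues λ = -2, 5 with eigenvectors (1,-2), (1,5).

y(t) = K_1e^(-2t) + K_2e^(5t)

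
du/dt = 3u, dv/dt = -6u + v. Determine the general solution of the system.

Coefficient matrix A = [[3, 0], [-6, 1]].
Characteristic polynomial det(A - λI) = λ^2 - 4λ + 3 = 0.
Eigenvalues λ = 1, 3.
For λ=1: (A-λI) row 1 is [2, 0], so an eigenvector is (0, 1).
For λ=3: (A-λI) row 2 is [-6, -2], so an eigenvector is (1, -3).
General solution: c_1e^(t)(0,1) + c_2e^(3t)(1,-3).

u(t) = c_2e^(3t), v(t) = c_1e^(t) - 3c_2e^(3t)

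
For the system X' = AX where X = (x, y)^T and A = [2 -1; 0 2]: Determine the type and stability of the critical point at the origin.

unstable improper node

A = [[2,-1],[0,2]]; det(A-λI) = λ^2 - 4λ + 4.
repeated λ = 2 with a single eigenvector.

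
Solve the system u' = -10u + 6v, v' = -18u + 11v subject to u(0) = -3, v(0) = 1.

Coefficient matrix A = [[-10, 6], [-18, 11]].
Characteristic polynomial det(A - λI) = λ^2 - λ - 2 = 0.
Eigenvalues λ = 2, -1.
For λ=2: (A-λI) row 1 is [-12, 6], so an eigenvector is (-1, -2).
For λ=-1: (A-λI) row 1 is [-9, 6], so an eigenvector is (-2, -3).
General solution: c_1e^(2t)(-1,-2) + c_2e^(-t)(-2,-3).
Applying u(0)=-3, v(0)=1 gives c_1=-11, c_2=7.

u(t) = 11e^(2t) - 14e^(-t), v(t) = 22e^(2t) - 21e^(-t)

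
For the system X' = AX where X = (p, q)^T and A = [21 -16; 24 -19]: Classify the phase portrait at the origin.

A = [[21,-16],[24,-19]]; det(A-λI) = λ^2 - 2λ - 15.
λ = -3, 5: opposite signs.

saddle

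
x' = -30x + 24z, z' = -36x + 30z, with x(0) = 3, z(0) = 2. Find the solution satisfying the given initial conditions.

Coefficient matrix A = [[-30, 24], [-36, 30]].
Characteristic polynomial det(A - λI) = λ^2 - 36 = 0.
Eigenvalues λ = -6, 6.
For λ=-6: (A-λI) row 1 is [-24, 24], so an eigenvector is (-1, -1).
For λ=6: (A-λI) row 1 is [-36, 24], so an eigenvector is (-2, -3).
General solution: K_1e^(-6t)(-1,-1) + K_2e^(6t)(-2,-3).
Applying x(0)=3, z(0)=2 gives K_1=-5, K_2=1.

x(t) = -2e^(6t) + 5e^(-6t), z(t) = -3e^(6t) + 5e^(-6t)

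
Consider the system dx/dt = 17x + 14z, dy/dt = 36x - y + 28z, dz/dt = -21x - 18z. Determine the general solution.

x(t) = K_1e^(3t) + 2K_3e^(-4t), y(t) = 2K_1e^(3t) + K_2e^(-t) + 4K_3e^(-4t), z(t) = -K_1e^(3t) - 3K_3e^(-4t)

Coefficient matrix A = [[17, 0, 14], [36, -1, 28], [-21, 0, -18]].
det(A - λI) = 0 gives eigenvalues λ = 3, -1, -4.
For λ=3: eigenvector (1,2,-1).
For λ=-1: eigenvector (0,1,0).
For λ=-4: eigenvector (2,4,-3).
General solution: K_1e^(3t)(1,2,-1) + K_2e^(-t)(0,1,0) + K_3e^(-4t)(2,4,-3).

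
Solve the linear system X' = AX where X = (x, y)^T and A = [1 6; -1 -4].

x(t) = 2K_1e^(-2t) + 3K_2e^(-t), y(t) = -K_1e^(-2t) - K_2e^(-t)

Coefficient matrix A = [[1, 6], [-1, -4]].
Characteristic polynomial det(A - λI) = λ^2 + 3λ + 2 = 0.
Eigenvalues λ = -2, -1.
For λ=-2: (A-λI) row 1 is [3, 6], so an eigenvector is (2, -1).
For λ=-1: (A-λI) row 1 is [2, 6], so an eigenvector is (3, -1).
General solution: K_1e^(-2t)(2,-1) + K_2e^(-t)(3,-1).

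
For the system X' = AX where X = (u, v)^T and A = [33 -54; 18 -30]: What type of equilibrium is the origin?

saddle

A = [[33,-54],[18,-30]]; det(A-λI) = λ^2 - 3λ - 18.
λ = -3, 6: opposite signs.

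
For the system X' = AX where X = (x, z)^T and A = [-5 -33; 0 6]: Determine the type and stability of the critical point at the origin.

A = [[-5,-33],[0,6]]; det(A-λI) = λ^2 - λ - 30.
λ = -5, 6: opposite signs.

saddle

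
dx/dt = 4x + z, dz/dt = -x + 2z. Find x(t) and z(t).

Coefficient matrix A = [[4, 1], [-1, 2]].
Characteristic polynomial det(A - λI) = λ^2 - 6λ + 9 = 0.
Single eigenvalue λ = 3 with algebraic multiplicity 2.
Eigenvector v = (1,-1); generalized eigenvector w with (A-λI)w=v is (3,-2).
General solution: e^(3t)[C_1·v + C_2·(t·v + w)].

x(t) = C_1e^(3t) + C_2te^(3t) + 3C_2e^(3t), z(t) = -C_1e^(3t) - C_2te^(3t) - 2C_2e^(3t)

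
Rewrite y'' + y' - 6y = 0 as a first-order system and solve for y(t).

y(t) = C_1e^(2t) + C_2e^(-3t)

Let x_1 = y, x_2 = y'. Then x_1' = x_2 and x_2' = 6x_1 - x_2.
A = [[0,1],[6,-1]]; det(A-λI) = λ^2 + λ - 6.
Eigenvalues λ = 2, -3 with eigenvectors (1,2), (1,-3).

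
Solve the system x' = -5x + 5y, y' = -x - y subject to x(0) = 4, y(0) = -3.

x(t) = -23e^(-3t)sin(t) + 4e^(-3t)cos(t), y(t) = -10e^(-3t)sin(t) - 3e^(-3t)cos(t)

Coefficient matrix A = [[-5, 5], [-1, -1]].
Characteristic polynomial det(A - λI) = λ^2 + 6λ + 10 = 0.
Eigenvalues λ = -3 ± i (complex conjugate pair).
For λ=-3+i: an eigenvector is (-2,-1) - i(-1,0) = (-2 + i, -1).
A real fundamental pair from Re and Im of e^((-3+i)t)v: X_1 = e^(-3t)(cos(t)·(-2,-1) + sin(t)·(-1,0)), X_2 = e^(-3t)(sin(t)·(-2,-1) - cos(t)·(-1,0)).
General solution: c_1X_1 + c_2X_2.
Applying x(0)=4, y(0)=-3 gives c_1=3, c_2=10.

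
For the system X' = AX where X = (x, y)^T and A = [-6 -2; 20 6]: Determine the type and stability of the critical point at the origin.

A = [[-6,-2],[20,6]]; det(A-λI) = λ^2 + 4.
λ = 0 ± 2i: zero real part.

center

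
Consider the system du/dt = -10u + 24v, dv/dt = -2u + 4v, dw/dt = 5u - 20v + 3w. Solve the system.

u(t) = -3K_1e^(-2t) + 4K_3e^(-4t), v(t) = -K_1e^(-2t) + K_3e^(-4t), w(t) = -K_1e^(-2t) + K_2e^(3t)

Coefficient matrix A = [[-10, 24, 0], [-2, 4, 0], [5, -20, 3]].
det(A - λI) = 0 gives eigenvalues λ = -2, 3, -4.
For λ=-2: eigenvector (-3,-1,-1).
For λ=3: eigenvector (0,0,1).
For λ=-4: eigenvector (4,1,0).
General solution: K_1e^(-2t)(-3,-1,-1) + K_2e^(3t)(0,0,1) + K_3e^(-4t)(4,1,0).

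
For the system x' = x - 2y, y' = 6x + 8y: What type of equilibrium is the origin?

A = [[1,-2],[6,8]]; det(A-λI) = λ^2 - 9λ + 20.
λ = 4, 5: both positive.

unstable node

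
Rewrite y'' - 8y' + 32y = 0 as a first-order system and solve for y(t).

y(t) = K_1e^(4t)cos(4t) + K_2e^(4t)sin(4t)

Let x_1 = y, x_2 = y'. Then x_1' = x_2 and x_2' = -32x_1 + 8x_2.
A = [[0,1],[-32,8]]; det(A-λI) = λ^2 - 8λ + 32.
Eigenvalues λ = 4 ± 4i.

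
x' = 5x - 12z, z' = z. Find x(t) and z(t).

Coefficient matrix A = [[5, -12], [0, 1]].
Characteristic polynomial det(A - λI) = λ^2 - 6λ + 5 = 0.
Eigenvalues λ = 1, 5.
For λ=1: (A-λI) row 1 is [4, -12], so an eigenvector is (-3, -1).
For λ=5: (A-λI) row 1 is [0, -12], so an eigenvector is (-1, 0).
General solution: C_1e^(t)(-3,-1) + C_2e^(5t)(-1,0).

x(t) = -3C_1e^(t) - C_2e^(5t), z(t) = -C_1e^(t)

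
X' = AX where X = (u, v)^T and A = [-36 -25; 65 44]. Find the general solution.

Coefficient matrix A = [[-36, -25], [65, 44]].
Characteristic polynomial det(A - λI) = λ^2 - 8λ + 41 = 0.
Eigenvalues λ = 4 ± 5i (complex conjugate pair).
For λ=4+5i: an eigenvector is (1,-2) - i(2,-3) = (1 - 2i, -2 + 3i).
A real fundamental pair from Re and Im of e^((4+5i)t)v: X_1 = e^(4t)(cos(5t)·(1,-2) + sin(5t)·(2,-3)), X_2 = e^(4t)(sin(5t)·(1,-2) - cos(5t)·(2,-3)).
General solution: C_1X_1 + C_2X_2.

u(t) = 2C_1e^(4t)sin(5t) + C_1e^(4t)cos(5t) + C_2e^(4t)sin(5t) - 2C_2e^(4t)cos(5t), v(t) = -3C_1e^(4t)sin(5t) - 2C_1e^(4t)cos(5t) - 2C_2e^(4t)sin(5t) + 3C_2e^(4t)cos(5t)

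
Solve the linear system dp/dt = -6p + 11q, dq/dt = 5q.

Coefficient matrix A = [[-6, 11], [0, 5]].
Characteristic polynomial det(A - λI) = λ^2 + λ - 30 = 0.
Eigenvalues λ = -6, 5.
For λ=-6: (A-λI) row 1 is [0, 11], so an eigenvector is (-1, 0).
For λ=5: (A-λI) row 1 is [-11, 11], so an eigenvector is (1, 1).
General solution: C_1e^(-6t)(-1,0) + C_2e^(5t)(1,1).

p(t) = -C_1e^(-6t) + C_2e^(5t), q(t) = C_2e^(5t)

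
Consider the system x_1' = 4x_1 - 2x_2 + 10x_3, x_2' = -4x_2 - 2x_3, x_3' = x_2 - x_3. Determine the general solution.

x_1(t) = -2K_1e^(-2t) + 2K_2e^(-3t) + K_3e^(4t), x_2(t) = -K_1e^(-2t) + 2K_2e^(-3t), x_3(t) = K_1e^(-2t) - K_2e^(-3t)

Coefficient matrix A = [[4, -2, 10], [0, -4, -2], [0, 1, -1]].
det(A - λI) = 0 gives eigenvalues λ = -2, -3, 4.
For λ=-2: eigenvector (-2,-1,1).
For λ=-3: eigenvector (2,2,-1).
For λ=4: eigenvector (1,0,0).
General solution: K_1e^(-2t)(-2,-1,1) + K_2e^(-3t)(2,2,-1) + K_3e^(4t)(1,0,0).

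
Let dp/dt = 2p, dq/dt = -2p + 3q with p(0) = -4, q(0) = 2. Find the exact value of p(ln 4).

-64

A = [[2,0],[-2,3]]; eigenvalues λ = 2, 3.
Eigenvectors: (1,2) for λ=2, (0,-1) for λ=3.
From the initial condition, c_1 = -4, c_2 = -10.
p(ln 4) = (-4)(4^2)(1) + (-10)(4^3)(0) = -64.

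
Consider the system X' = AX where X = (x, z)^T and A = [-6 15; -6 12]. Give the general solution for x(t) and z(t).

x(t) = -K_1e^(3t)sin(3t) + 2K_1e^(3t)cos(3t) + 2K_2e^(3t)sin(3t) + K_2e^(3t)cos(3t), z(t) = -K_1e^(3t)sin(3t) + K_1e^(3t)cos(3t) + K_2e^(3t)sin(3t) + K_2e^(3t)cos(3t)

Coefficient matrix A = [[-6, 15], [-6, 12]].
Characteristic polynomial det(A - λI) = λ^2 - 6λ + 18 = 0.
Eigenvalues λ = 3 ± 3i (complex conjugate pair).
For λ=3+3i: an eigenvector is (2,1) - i(-1,-1) = (2 + i, 1 + i).
A real fundamental pair from Re and Im of e^((3+3i)t)v: X_1 = e^(3t)(cos(3t)·(2,1) + sin(3t)·(-1,-1)), X_2 = e^(3t)(sin(3t)·(2,1) - cos(3t)·(-1,-1)).
General solution: K_1X_1 + K_2X_2.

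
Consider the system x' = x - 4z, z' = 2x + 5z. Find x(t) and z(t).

Coefficient matrix A = [[1, -4], [2, 5]].
Characteristic polynomial det(A - λI) = λ^2 - 6λ + 13 = 0.
Eigenvalues λ = 3 ± 2i (complex conjugate pair).
For λ=3+2i: an eigenvector is (1,0) - i(-1,1) = (1 + i, 0 - i).
A real fundamental pair from Re and Im of e^((3+2i)t)v: X_1 = e^(3t)(cos(2t)·(1,0) + sin(2t)·(-1,1)), X_2 = e^(3t)(sin(2t)·(1,0) - cos(2t)·(-1,1)).
General solution: C_1X_1 + C_2X_2.

x(t) = -C_1e^(3t)sin(2t) + C_1e^(3t)cos(2t) + C_2e^(3t)sin(2t) + C_2e^(3t)cos(2t), z(t) = C_1e^(3t)sin(2t) - C_2e^(3t)cos(2t)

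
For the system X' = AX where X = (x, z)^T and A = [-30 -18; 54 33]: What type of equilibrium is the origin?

A = [[-30,-18],[54,33]]; det(A-λI) = λ^2 - 3λ - 18.
λ = -3, 6: opposite signs.

saddle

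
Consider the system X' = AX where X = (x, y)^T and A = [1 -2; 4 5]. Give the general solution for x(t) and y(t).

Coefficient matrix A = [[1, -2], [4, 5]].
Characteristic polynomial det(A - λI) = λ^2 - 6λ + 13 = 0.
Eigenvalues λ = 3 ± 2i (complex conjugate pair).
For λ=3+2i: an eigenvector is (-1,1) - i(0,-1) = (-1, 1 + i).
A real fundamental pair from Re and Im of e^((3+2i)t)v: X_1 = e^(3t)(cos(2t)·(-1,1) + sin(2t)·(0,-1)), X_2 = e^(3t)(sin(2t)·(-1,1) - cos(2t)·(0,-1)).
General solution: C_1X_1 + C_2X_2.

x(t) = -C_1e^(3t)cos(2t) - C_2e^(3t)sin(2t), y(t) = -C_1e^(3t)sin(2t) + C_1e^(3t)cos(2t) + C_2e^(3t)sin(2t) + C_2e^(3t)cos(2t)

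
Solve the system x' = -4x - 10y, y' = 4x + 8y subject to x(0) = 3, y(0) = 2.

x(t) = -19e^(2t)sin(2t) + 3e^(2t)cos(2t), y(t) = 12e^(2t)sin(2t) + 2e^(2t)cos(2t)

Coefficient matrix A = [[-4, -10], [4, 8]].
Characteristic polynomial det(A - λI) = λ^2 - 4λ + 8 = 0.
Eigenvalues λ = 2 ± 2i (complex conjugate pair).
For λ=2+2i: an eigenvector is (-2,1) - i(1,-1) = (-2 - i, 1 + i).
A real fundamental pair from Re and Im of e^((2+2i)t)v: X_1 = e^(2t)(cos(2t)·(-2,1) + sin(2t)·(1,-1)), X_2 = e^(2t)(sin(2t)·(-2,1) - cos(2t)·(1,-1)).
General solution: c_1X_1 + c_2X_2.
Applying x(0)=3, y(0)=2 gives c_1=-5, c_2=7.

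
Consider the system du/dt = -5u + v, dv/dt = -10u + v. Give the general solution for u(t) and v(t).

u(t) = -c_1e^(-2t)sin(t) + c_2e^(-2t)cos(t), v(t) = -3c_1e^(-2t)sin(t) - c_1e^(-2t)cos(t) - c_2e^(-2t)sin(t) + 3c_2e^(-2t)cos(t)

Coefficient matrix A = [[-5, 1], [-10, 1]].
Characteristic polynomial det(A - λI) = λ^2 + 4λ + 5 = 0.
Eigenvalues λ = -2 ± i (complex conjugate pair).
For λ=-2+i: an eigenvector is (0,-1) - i(-1,-3) = (0 + i, -1 + 3i).
A real fundamental pair from Re and Im of e^((-2+i)t)v: X_1 = e^(-2t)(cos(t)·(0,-1) + sin(t)·(-1,-3)), X_2 = e^(-2t)(sin(t)·(0,-1) - cos(t)·(-1,-3)).
General solution: c_1X_1 + c_2X_2.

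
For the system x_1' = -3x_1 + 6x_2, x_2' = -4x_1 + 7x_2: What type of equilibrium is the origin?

A = [[-3,6],[-4,7]]; det(A-λI) = λ^2 - 4λ + 3.
λ = 3, 1: both positive.

unstable node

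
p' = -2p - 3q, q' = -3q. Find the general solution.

Coefficient matrix A = [[-2, -3], [0, -3]].
Characteristic polynomial det(A - λI) = λ^2 + 5λ + 6 = 0.
Eigenvalues λ = -2, -3.
For λ=-2: (A-λI) row 1 is [0, -3], so an eigenvector is (1, 0).
For λ=-3: (A-λI) row 1 is [1, -3], so an eigenvector is (3, 1).
General solution: c_1e^(-2t)(1,0) + c_2e^(-3t)(3,1).

p(t) = c_1e^(-2t) + 3c_2e^(-3t), q(t) = c_2e^(-3t)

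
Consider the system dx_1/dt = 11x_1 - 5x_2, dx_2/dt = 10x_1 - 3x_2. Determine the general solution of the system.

x_1(t) = -2c_1e^(4t)sin(t) - c_1e^(4t)cos(t) - c_2e^(4t)sin(t) + 2c_2e^(4t)cos(t), x_2(t) = -3c_1e^(4t)sin(t) - c_1e^(4t)cos(t) - c_2e^(4t)sin(t) + 3c_2e^(4t)cos(t)

Coefficient matrix A = [[11, -5], [10, -3]].
Characteristic polynomial det(A - λI) = λ^2 - 8λ + 17 = 0.
Eigenvalues λ = 4 ± i (complex conjugate pair).
For λ=4+i: an eigenvector is (-1,-1) - i(-2,-3) = (-1 + 2i, -1 + 3i).
A real fundamental pair from Re and Im of e^((4+i)t)v: X_1 = e^(4t)(cos(t)·(-1,-1) + sin(t)·(-2,-3)), X_2 = e^(4t)(sin(t)·(-1,-1) - cos(t)·(-2,-3)).
General solution: c_1X_1 + c_2X_2.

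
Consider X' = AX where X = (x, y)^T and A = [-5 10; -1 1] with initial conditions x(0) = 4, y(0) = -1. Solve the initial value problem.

Coefficient matrix A = [[-5, 10], [-1, 1]].
Characteristic polynomial det(A - λI) = λ^2 + 4λ + 5 = 0.
Eigenvalues λ = -2 ± i (complex conjugate pair).
For λ=-2+i: an eigenvector is (1,0) - i(-3,-1) = (1 + 3i, 0 + i).
A real fundamental pair from Re and Im of e^((-2+i)t)v: X_1 = e^(-2t)(cos(t)·(1,0) + sin(t)·(-3,-1)), X_2 = e^(-2t)(sin(t)·(1,0) - cos(t)·(-3,-1)).
General solution: C_1X_1 + C_2X_2.
Applying x(0)=4, y(0)=-1 gives C_1=7, C_2=-1.

x(t) = -22e^(-2t)sin(t) + 4e^(-2t)cos(t), y(t) = -7e^(-2t)sin(t) - e^(-2t)cos(t)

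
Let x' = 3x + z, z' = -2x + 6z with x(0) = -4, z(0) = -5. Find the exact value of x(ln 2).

-80

A = [[3,1],[-2,6]]; eigenvalues λ = 5, 4.
Eigenvectors: (1,2) for λ=5, (1,1) for λ=4.
From the initial condition, c_1 = -1, c_2 = -3.
x(ln 2) = (-1)(2^5)(1) + (-3)(2^4)(1) = -80.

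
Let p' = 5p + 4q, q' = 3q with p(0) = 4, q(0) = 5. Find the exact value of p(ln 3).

A = [[5,4],[0,3]]; eigenvalues λ = 5, 3.
Eigenvectors: (1,0) for λ=5, (-2,1) for λ=3.
From the initial condition, c_1 = 14, c_2 = 5.
p(ln 3) = (14)(3^5)(1) + (5)(3^3)(-2) = 3132.

3132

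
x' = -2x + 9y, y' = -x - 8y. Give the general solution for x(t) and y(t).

Coefficient matrix A = [[-2, 9], [-1, -8]].
Characteristic polynomial det(A - λI) = λ^2 + 10λ + 25 = 0.
Single eigenvalue λ = -5 with algebraic multiplicity 2.
Eigenvector v = (-3,1); generalized eigenvector w with (A-λI)w=v is (-1,0).
General solution: e^(-5t)[C_1·v + C_2·(t·v + w)].

x(t) = -3C_1e^(-5t) - 3C_2te^(-5t) - C_2e^(-5t), y(t) = C_1e^(-5t) + C_2te^(-5t)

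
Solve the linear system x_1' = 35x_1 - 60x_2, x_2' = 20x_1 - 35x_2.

Coefficient matrix A = [[35, -60], [20, -35]].
Characteristic polynomial det(A - λI) = λ^2 - 25 = 0.
Eigenvalues λ = 5, -5.
For λ=5: (A-λI) row 1 is [30, -60], so an eigenvector is (-2, -1).
For λ=-5: (A-λI) row 1 is [40, -60], so an eigenvector is (3, 2).
General solution: C_1e^(5t)(-2,-1) + C_2e^(-5t)(3,2).

x_1(t) = -2C_1e^(5t) + 3C_2e^(-5t), x_2(t) = -C_1e^(5t) + 2C_2e^(-5t)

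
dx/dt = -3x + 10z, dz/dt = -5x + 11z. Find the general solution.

Coefficient matrix A = [[-3, 10], [-5, 11]].
Characteristic polynomial det(A - λI) = λ^2 - 8λ + 17 = 0.
Eigenvalues λ = 4 ± i (complex conjugate pair).
For λ=4+i: an eigenvector is (-1,-1) - i(-3,-2) = (-1 + 3i, -1 + 2i).
A real fundamental pair from Re and Im of e^((4+i)t)v: X_1 = e^(4t)(cos(t)·(-1,-1) + sin(t)·(-3,-2)), X_2 = e^(4t)(sin(t)·(-1,-1) - cos(t)·(-3,-2)).
General solution: K_1X_1 + K_2X_2.

x(t) = -3K_1e^(4t)sin(t) - K_1e^(4t)cos(t) - K_2e^(4t)sin(t) + 3K_2e^(4t)cos(t), z(t) = -2K_1e^(4t)sin(t) - K_1e^(4t)cos(t) - K_2e^(4t)sin(t) + 2K_2e^(4t)cos(t)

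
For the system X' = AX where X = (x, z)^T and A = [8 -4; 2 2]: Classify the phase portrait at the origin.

unstable node

A = [[8,-4],[2,2]]; det(A-λI) = λ^2 - 10λ + 24.
λ = 6, 4: both positive.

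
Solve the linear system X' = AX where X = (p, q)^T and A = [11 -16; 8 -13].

p(t) = -c_1e^(-5t) + 2c_2e^(3t), q(t) = -c_1e^(-5t) + c_2e^(3t)

Coefficient matrix A = [[11, -16], [8, -13]].
Characteristic polynomial det(A - λI) = λ^2 + 2λ - 15 = 0.
Eigenvalues λ = -5, 3.
For λ=-5: (A-λI) row 1 is [16, -16], so an eigenvector is (-1, -1).
For λ=3: (A-λI) row 1 is [8, -16], so an eigenvector is (2, 1).
General solution: c_1e^(-5t)(-1,-1) + c_2e^(3t)(2,1).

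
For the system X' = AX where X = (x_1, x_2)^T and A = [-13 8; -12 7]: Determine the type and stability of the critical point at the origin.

stable node

A = [[-13,8],[-12,7]]; det(A-λI) = λ^2 + 6λ + 5.
λ = -5, -1: both negative.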